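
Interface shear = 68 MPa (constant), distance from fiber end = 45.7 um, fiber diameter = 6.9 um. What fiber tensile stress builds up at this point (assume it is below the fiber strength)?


Force balance: sigma_f * (pi*d^2/4) = tau * (pi*d) * x  ->  sigma_f = 4 * tau * x / d
sigma_f = 4 * 68 * 45.7 / 6.9 = 1801.5 MPa

1801.5 MPa


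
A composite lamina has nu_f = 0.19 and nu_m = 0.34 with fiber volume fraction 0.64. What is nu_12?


nu_12 = nu_f*Vf + nu_m*(1-Vf) = 0.19*0.64 + 0.34*0.36 = 0.244

0.244


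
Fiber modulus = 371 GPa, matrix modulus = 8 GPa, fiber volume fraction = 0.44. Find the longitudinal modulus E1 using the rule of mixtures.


E1 = Ef*Vf + Em*(1-Vf) = 371*0.44 + 8*0.56 = 167.72 GPa

167.72 GPa


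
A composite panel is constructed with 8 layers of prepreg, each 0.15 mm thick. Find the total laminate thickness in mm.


h = n * t_ply = 8 * 0.15 = 1.2 mm

1.2 mm


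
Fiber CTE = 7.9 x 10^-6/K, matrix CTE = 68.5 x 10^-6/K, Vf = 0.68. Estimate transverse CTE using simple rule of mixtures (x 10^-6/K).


alpha_2 = alpha_f*Vf + alpha_m*(1-Vf) = 7.9*0.68 + 68.5*0.32 = 27.3 x 10^-6/K

27.3 x 10^-6/K


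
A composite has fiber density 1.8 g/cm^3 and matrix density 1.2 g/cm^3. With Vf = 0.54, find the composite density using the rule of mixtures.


rho_c = rho_f*Vf + rho_m*(1-Vf) = 1.8*0.54 + 1.2*0.46 = 1.524 g/cm^3

1.524 g/cm^3


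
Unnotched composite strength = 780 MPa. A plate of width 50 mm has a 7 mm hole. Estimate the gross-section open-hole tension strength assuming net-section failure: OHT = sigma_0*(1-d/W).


OHT = sigma_0*(1-d/W) = 780*(1-7/50) = 670.8 MPa

670.8 MPa


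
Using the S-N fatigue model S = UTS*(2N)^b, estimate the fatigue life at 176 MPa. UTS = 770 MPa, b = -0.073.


N = 0.5 * (S/UTS)^(1/b) = 0.5 * (176/770)^(1/-0.073) = 3.0164e+08 cycles

3.0164e+08 cycles


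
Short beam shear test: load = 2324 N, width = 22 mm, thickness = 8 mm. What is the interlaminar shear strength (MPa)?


ILSS = 3F/(4bh) = 3*2324/(4*22*8) = 9.9 MPa

9.9 MPa


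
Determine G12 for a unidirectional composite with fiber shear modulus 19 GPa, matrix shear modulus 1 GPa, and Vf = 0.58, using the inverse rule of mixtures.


1/G12 = Vf/Gf + (1-Vf)/Gm = 0.58/19 + 0.42/1
G12 = 2.22 GPa

2.22 GPa


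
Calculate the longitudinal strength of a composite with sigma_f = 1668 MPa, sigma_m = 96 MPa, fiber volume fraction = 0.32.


sigma_1 = sigma_f*Vf + sigma_m*(1-Vf) = 1668*0.32 + 96*0.68 = 599.0 MPa

599.0 MPa


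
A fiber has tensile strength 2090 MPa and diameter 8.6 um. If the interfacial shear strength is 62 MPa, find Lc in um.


Lc = sigma_f * d / (2 * tau_i) = 2090 * 8.6 / (2 * 62) = 145.0 um

145.0 um


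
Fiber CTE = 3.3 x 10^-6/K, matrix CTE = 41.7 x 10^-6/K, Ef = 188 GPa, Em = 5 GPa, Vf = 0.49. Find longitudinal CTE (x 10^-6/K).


E1 = Ef*Vf + Em*(1-Vf) = 94.67
alpha_1 = (alpha_f*Ef*Vf + alpha_m*Em*(1-Vf))/E1 = 4.33 x 10^-6/K

4.33 x 10^-6/K


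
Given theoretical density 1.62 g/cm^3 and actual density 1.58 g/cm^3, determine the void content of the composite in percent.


Void% = (rho_theo - rho_actual)/rho_theo * 100 = (1.62 - 1.58)/1.62 * 100 = 2.47%

2.47%


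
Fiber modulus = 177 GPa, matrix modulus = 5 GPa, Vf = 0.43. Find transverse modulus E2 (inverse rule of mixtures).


1/E2 = Vf/Ef + (1-Vf)/Em = 0.43/177 + 0.57/5
E2 = 8.59 GPa

8.59 GPa


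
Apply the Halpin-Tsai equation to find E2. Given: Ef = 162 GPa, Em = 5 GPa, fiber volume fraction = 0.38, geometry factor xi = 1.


eta = (Ef/Em - 1)/(Ef/Em + xi) = (32.4 - 1)/(32.4 + 1) = 0.9401
E2 = Em*(1+xi*eta*Vf)/(1-eta*Vf) = 10.56 GPa

10.56 GPa


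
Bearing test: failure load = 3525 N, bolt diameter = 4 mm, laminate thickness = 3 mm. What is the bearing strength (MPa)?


sigma_br = F/(d*h) = 3525/(4*3) = 293.8 MPa

293.8 MPa


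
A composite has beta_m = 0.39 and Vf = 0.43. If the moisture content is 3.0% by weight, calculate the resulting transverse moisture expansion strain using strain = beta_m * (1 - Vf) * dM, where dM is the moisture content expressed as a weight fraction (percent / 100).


dM = 3.0/100 = 0.03
strain = beta_m * (1-Vf) * dM = 0.39 * 0.57 * 0.03 = 0.006669

0.006669


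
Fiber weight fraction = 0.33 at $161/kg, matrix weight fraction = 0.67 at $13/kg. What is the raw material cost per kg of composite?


Cost = cost_f*Wf + cost_m*Wm = 161*0.33 + 13*0.67 = $61.84/kg

$61.84/kg


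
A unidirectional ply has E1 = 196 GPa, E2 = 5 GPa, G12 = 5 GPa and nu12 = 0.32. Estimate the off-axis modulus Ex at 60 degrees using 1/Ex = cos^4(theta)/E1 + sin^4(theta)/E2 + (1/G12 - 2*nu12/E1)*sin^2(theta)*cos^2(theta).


cos^4(60) = 0.0625, sin^4(60) = 0.5625, sin^2(60)*cos^2(60) = 0.1875
1/G12 - 2*nu12/E1 = 1/5 - 2*0.32/196 = 0.196735 GPa^-1
1/Ex = 0.0625/196 + 0.5625/5 + 0.196735*0.1875 = 0.1497066 GPa^-1
Ex = 6.68 GPa

6.68 GPa


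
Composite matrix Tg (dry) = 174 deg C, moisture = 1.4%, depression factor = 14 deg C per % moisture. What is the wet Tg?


Tg_wet = Tg_dry - k*moisture = 174 - 14*1.4 = 154.4 deg C

154.4 deg C


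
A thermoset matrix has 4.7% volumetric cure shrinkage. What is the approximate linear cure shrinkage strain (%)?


Linear shrinkage ≈ vol_shrink/3 = 4.7/3 = 1.567%

1.567%


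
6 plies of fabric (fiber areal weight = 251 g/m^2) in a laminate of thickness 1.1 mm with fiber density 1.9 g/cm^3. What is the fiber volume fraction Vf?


Vf = n * FAW / (rho_f * h * 1000) = 6 * 251 / (1.9 * 1.1 * 1000) = 0.7206

0.7206


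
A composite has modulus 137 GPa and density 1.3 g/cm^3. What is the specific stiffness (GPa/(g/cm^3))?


Specific stiffness = E/rho = 137/1.3 = 105.4 GPa/(g/cm^3)

105.4 GPa/(g/cm^3)


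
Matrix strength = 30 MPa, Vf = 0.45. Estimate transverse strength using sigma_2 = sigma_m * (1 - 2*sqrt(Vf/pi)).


factor = 1 - 2*sqrt(0.45/pi) = 0.2431
sigma_2 = 30 * 0.2431 = 7.29 MPa

7.29 MPa


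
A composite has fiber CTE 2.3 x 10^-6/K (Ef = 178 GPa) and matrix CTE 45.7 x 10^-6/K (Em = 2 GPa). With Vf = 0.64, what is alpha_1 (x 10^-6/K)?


E1 = Ef*Vf + Em*(1-Vf) = 114.64
alpha_1 = (alpha_f*Ef*Vf + alpha_m*Em*(1-Vf))/E1 = 2.57 x 10^-6/K

2.57 x 10^-6/K


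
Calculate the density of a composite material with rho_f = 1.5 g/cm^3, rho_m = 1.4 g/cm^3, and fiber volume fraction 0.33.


rho_c = rho_f*Vf + rho_m*(1-Vf) = 1.5*0.33 + 1.4*0.67 = 1.433 g/cm^3

1.433 g/cm^3


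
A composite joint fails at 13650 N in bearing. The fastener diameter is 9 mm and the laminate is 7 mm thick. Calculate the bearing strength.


sigma_br = F/(d*h) = 13650/(9*7) = 216.7 MPa

216.7 MPa


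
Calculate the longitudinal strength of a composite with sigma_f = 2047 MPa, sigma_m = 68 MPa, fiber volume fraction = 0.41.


sigma_1 = sigma_f*Vf + sigma_m*(1-Vf) = 2047*0.41 + 68*0.59 = 879.4 MPa

879.4 MPa


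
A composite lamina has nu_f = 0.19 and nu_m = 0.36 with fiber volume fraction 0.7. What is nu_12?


nu_12 = nu_f*Vf + nu_m*(1-Vf) = 0.19*0.7 + 0.36*0.3 = 0.241

0.241


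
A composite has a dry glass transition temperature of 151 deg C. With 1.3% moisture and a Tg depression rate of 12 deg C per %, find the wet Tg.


Tg_wet = Tg_dry - k*moisture = 151 - 12*1.3 = 135.4 deg C

135.4 deg C


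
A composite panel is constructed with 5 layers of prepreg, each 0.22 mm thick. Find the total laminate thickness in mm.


h = n * t_ply = 5 * 0.22 = 1.1 mm

1.1 mm


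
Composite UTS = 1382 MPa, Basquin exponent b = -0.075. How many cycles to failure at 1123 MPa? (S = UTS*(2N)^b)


N = 0.5 * (S/UTS)^(1/b) = 0.5 * (1123/1382)^(1/-0.075) = 7.9557 cycles

7.9557 cycles


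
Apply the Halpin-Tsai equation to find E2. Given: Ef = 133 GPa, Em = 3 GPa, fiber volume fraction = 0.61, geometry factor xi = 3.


eta = (Ef/Em - 1)/(Ef/Em + xi) = (44.3333 - 1)/(44.3333 + 3) = 0.9155
E2 = Em*(1+xi*eta*Vf)/(1-eta*Vf) = 18.18 GPa

18.18 GPa


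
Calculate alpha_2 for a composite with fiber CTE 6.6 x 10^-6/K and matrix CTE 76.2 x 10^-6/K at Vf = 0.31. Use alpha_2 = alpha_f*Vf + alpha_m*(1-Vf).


alpha_2 = alpha_f*Vf + alpha_m*(1-Vf) = 6.6*0.31 + 76.2*0.69 = 54.6 x 10^-6/K

54.6 x 10^-6/K


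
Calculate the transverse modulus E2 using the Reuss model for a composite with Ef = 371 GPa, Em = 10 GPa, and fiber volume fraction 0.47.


1/E2 = Vf/Ef + (1-Vf)/Em = 0.47/371 + 0.53/10
E2 = 18.43 GPa

18.43 GPa


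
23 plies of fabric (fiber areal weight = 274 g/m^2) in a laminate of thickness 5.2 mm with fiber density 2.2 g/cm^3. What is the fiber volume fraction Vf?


Vf = n * FAW / (rho_f * h * 1000) = 23 * 274 / (2.2 * 5.2 * 1000) = 0.5509

0.5509


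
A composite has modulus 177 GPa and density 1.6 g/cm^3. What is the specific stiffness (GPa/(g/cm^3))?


Specific stiffness = E/rho = 177/1.6 = 110.6 GPa/(g/cm^3)

110.6 GPa/(g/cm^3)


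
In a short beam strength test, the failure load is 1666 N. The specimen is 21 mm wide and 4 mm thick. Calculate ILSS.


ILSS = 3F/(4bh) = 3*1666/(4*21*4) = 14.88 MPa

14.88 MPa


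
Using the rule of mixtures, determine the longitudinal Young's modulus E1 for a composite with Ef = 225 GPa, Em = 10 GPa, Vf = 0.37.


E1 = Ef*Vf + Em*(1-Vf) = 225*0.37 + 10*0.63 = 89.55 GPa

89.55 GPa


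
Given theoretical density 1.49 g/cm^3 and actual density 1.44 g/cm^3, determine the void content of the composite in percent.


Void% = (rho_theo - rho_actual)/rho_theo * 100 = (1.49 - 1.44)/1.49 * 100 = 3.36%

3.36%


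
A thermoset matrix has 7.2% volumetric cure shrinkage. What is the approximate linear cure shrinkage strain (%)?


Linear shrinkage ≈ vol_shrink/3 = 7.2/3 = 2.4%

2.4%


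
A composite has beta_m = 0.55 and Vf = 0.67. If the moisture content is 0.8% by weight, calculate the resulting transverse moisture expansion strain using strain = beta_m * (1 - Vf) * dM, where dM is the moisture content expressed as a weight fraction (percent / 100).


dM = 0.8/100 = 0.008
strain = beta_m * (1-Vf) * dM = 0.55 * 0.33 * 0.008 = 0.001452

0.001452


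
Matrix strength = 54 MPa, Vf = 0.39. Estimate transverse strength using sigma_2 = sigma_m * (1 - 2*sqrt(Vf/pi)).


factor = 1 - 2*sqrt(0.39/pi) = 0.2953
sigma_2 = 54 * 0.2953 = 15.95 MPa

15.95 MPa


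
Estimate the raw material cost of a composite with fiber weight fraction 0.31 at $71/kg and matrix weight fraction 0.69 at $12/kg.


Cost = cost_f*Wf + cost_m*Wm = 71*0.31 + 12*0.69 = $30.29/kg

$30.29/kg


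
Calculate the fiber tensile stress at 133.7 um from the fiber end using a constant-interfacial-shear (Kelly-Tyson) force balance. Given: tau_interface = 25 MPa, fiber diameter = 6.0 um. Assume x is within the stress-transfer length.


Force balance: sigma_f * (pi*d^2/4) = tau * (pi*d) * x  ->  sigma_f = 4 * tau * x / d
sigma_f = 4 * 25 * 133.7 / 6.0 = 2228.3 MPa

2228.3 MPa


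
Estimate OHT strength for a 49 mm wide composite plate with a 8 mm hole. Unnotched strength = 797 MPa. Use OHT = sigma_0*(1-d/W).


OHT = sigma_0*(1-d/W) = 797*(1-8/49) = 666.9 MPa

666.9 MPa


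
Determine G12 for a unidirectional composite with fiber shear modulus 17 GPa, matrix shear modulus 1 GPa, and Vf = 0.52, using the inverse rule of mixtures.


1/G12 = Vf/Gf + (1-Vf)/Gm = 0.52/17 + 0.48/1
G12 = 1.96 GPa

1.96 GPa


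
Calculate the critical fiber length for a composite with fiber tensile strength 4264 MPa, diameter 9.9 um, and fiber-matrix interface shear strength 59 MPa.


Lc = sigma_f * d / (2 * tau_i) = 4264 * 9.9 / (2 * 59) = 357.7 um

357.7 um


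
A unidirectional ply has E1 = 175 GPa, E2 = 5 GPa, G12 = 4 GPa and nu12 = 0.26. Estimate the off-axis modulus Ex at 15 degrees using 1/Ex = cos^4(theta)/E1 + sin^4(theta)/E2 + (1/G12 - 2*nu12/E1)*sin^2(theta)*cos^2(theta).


cos^4(15) = 0.870513, sin^4(15) = 0.004487, sin^2(15)*cos^2(15) = 0.0625
1/G12 - 2*nu12/E1 = 1/4 - 2*0.26/175 = 0.247029 GPa^-1
1/Ex = 0.870513/175 + 0.004487/5 + 0.247029*0.0625 = 0.0213111 GPa^-1
Ex = 46.92 GPa

46.92 GPa


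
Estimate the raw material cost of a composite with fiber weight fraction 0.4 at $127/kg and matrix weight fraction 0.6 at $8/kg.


Cost = cost_f*Wf + cost_m*Wm = 127*0.4 + 8*0.6 = $55.6/kg

$55.6/kg


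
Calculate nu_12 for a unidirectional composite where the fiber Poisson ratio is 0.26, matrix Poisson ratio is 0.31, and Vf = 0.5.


nu_12 = nu_f*Vf + nu_m*(1-Vf) = 0.26*0.5 + 0.31*0.5 = 0.285

0.285


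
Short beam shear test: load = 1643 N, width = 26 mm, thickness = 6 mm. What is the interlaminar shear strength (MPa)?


ILSS = 3F/(4bh) = 3*1643/(4*26*6) = 7.9 MPa

7.9 MPa


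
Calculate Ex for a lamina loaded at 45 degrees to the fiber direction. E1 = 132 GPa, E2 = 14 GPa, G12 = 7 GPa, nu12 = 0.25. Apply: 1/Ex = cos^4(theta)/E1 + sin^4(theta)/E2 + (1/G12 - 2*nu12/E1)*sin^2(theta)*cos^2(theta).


cos^4(45) = 0.25, sin^4(45) = 0.25, sin^2(45)*cos^2(45) = 0.25
1/G12 - 2*nu12/E1 = 1/7 - 2*0.25/132 = 0.139069 GPa^-1
1/Ex = 0.25/132 + 0.25/14 + 0.139069*0.25 = 0.0545184 GPa^-1
Ex = 18.34 GPa

18.34 GPa


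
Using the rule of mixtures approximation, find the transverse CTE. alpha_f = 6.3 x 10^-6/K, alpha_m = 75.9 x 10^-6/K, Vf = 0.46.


alpha_2 = alpha_f*Vf + alpha_m*(1-Vf) = 6.3*0.46 + 75.9*0.54 = 43.9 x 10^-6/K

43.9 x 10^-6/K


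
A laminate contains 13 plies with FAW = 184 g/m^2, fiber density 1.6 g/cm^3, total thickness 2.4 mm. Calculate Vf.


Vf = n * FAW / (rho_f * h * 1000) = 13 * 184 / (1.6 * 2.4 * 1000) = 0.6229

0.6229


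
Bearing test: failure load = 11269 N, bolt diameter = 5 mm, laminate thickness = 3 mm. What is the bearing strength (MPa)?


sigma_br = F/(d*h) = 11269/(5*3) = 751.3 MPa

751.3 MPa


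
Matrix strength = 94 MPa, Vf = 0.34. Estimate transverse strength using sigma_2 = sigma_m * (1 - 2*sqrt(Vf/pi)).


factor = 1 - 2*sqrt(0.34/pi) = 0.342
sigma_2 = 94 * 0.342 = 32.15 MPa

32.15 MPa


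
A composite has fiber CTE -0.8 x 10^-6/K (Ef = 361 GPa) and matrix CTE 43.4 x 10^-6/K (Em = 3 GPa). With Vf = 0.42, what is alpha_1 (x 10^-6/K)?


E1 = Ef*Vf + Em*(1-Vf) = 153.36
alpha_1 = (alpha_f*Ef*Vf + alpha_m*Em*(1-Vf))/E1 = -0.3 x 10^-6/K

-0.3 x 10^-6/K


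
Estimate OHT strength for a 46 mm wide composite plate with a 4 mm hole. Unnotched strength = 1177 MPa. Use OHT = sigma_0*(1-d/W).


OHT = sigma_0*(1-d/W) = 1177*(1-4/46) = 1074.7 MPa

1074.7 MPa


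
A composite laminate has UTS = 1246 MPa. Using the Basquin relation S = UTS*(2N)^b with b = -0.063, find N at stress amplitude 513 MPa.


N = 0.5 * (S/UTS)^(1/b) = 0.5 * (513/1246)^(1/-0.063) = 655301.3629 cycles

655301.3629 cycles


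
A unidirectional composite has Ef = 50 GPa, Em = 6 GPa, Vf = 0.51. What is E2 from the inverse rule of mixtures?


1/E2 = Vf/Ef + (1-Vf)/Em = 0.51/50 + 0.49/6
E2 = 10.89 GPa

10.89 GPa


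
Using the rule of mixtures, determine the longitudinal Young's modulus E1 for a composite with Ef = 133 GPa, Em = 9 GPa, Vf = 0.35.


E1 = Ef*Vf + Em*(1-Vf) = 133*0.35 + 9*0.65 = 52.4 GPa

52.4 GPa


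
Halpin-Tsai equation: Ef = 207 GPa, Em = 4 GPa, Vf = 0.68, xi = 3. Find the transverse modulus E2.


eta = (Ef/Em - 1)/(Ef/Em + xi) = (51.75 - 1)/(51.75 + 3) = 0.9269
E2 = Em*(1+xi*eta*Vf)/(1-eta*Vf) = 31.28 GPa

31.28 GPa


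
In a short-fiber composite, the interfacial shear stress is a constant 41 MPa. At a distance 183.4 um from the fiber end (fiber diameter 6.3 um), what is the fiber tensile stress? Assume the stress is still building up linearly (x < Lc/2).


Force balance: sigma_f * (pi*d^2/4) = tau * (pi*d) * x  ->  sigma_f = 4 * tau * x / d
sigma_f = 4 * 41 * 183.4 / 6.3 = 4774.2 MPa

4774.2 MPa


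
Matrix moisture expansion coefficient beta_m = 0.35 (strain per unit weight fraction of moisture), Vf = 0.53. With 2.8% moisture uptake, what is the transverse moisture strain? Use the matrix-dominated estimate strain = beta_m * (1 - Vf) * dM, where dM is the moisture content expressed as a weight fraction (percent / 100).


dM = 2.8/100 = 0.028
strain = beta_m * (1-Vf) * dM = 0.35 * 0.47 * 0.028 = 0.004606

0.004606


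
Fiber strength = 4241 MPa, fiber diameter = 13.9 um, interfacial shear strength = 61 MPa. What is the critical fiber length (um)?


Lc = sigma_f * d / (2 * tau_i) = 4241 * 13.9 / (2 * 61) = 483.2 um

483.2 um


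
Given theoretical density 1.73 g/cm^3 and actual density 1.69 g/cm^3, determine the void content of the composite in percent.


Void% = (rho_theo - rho_actual)/rho_theo * 100 = (1.73 - 1.69)/1.73 * 100 = 2.31%

2.31%


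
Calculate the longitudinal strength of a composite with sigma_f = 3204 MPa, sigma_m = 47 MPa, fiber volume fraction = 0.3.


sigma_1 = sigma_f*Vf + sigma_m*(1-Vf) = 3204*0.3 + 47*0.7 = 994.1 MPa

994.1 MPa


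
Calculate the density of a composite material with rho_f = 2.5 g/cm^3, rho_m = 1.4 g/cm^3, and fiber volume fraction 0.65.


rho_c = rho_f*Vf + rho_m*(1-Vf) = 2.5*0.65 + 1.4*0.35 = 2.115 g/cm^3

2.115 g/cm^3


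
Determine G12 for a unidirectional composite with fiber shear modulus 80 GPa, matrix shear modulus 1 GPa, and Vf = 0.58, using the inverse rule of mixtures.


1/G12 = Vf/Gf + (1-Vf)/Gm = 0.58/80 + 0.42/1
G12 = 2.34 GPa

2.34 GPa


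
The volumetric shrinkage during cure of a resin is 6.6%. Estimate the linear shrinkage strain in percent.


Linear shrinkage ≈ vol_shrink/3 = 6.6/3 = 2.2%

2.2%


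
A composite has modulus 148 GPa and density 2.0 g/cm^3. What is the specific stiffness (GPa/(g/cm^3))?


Specific stiffness = E/rho = 148/2.0 = 74.0 GPa/(g/cm^3)

74.0 GPa/(g/cm^3)


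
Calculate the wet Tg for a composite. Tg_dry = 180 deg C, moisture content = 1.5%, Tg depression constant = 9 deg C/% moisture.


Tg_wet = Tg_dry - k*moisture = 180 - 9*1.5 = 166.5 deg C

166.5 deg C


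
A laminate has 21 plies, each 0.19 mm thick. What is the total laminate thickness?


h = n * t_ply = 21 * 0.19 = 3.99 mm

3.99 mm


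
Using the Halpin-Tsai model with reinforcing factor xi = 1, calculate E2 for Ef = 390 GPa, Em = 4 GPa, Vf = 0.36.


eta = (Ef/Em - 1)/(Ef/Em + xi) = (97.5 - 1)/(97.5 + 1) = 0.9797
E2 = Em*(1+xi*eta*Vf)/(1-eta*Vf) = 8.36 GPa

8.36 GPa


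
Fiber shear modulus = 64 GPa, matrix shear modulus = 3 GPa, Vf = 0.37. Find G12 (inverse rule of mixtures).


1/G12 = Vf/Gf + (1-Vf)/Gm = 0.37/64 + 0.63/3
G12 = 4.63 GPa

4.63 GPa


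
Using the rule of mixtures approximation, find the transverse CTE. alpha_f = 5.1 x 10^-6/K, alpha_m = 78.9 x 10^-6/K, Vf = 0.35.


alpha_2 = alpha_f*Vf + alpha_m*(1-Vf) = 5.1*0.35 + 78.9*0.65 = 53.1 x 10^-6/K

53.1 x 10^-6/K


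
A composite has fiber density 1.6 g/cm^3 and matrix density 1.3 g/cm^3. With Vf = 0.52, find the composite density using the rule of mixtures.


rho_c = rho_f*Vf + rho_m*(1-Vf) = 1.6*0.52 + 1.3*0.48 = 1.456 g/cm^3

1.456 g/cm^3


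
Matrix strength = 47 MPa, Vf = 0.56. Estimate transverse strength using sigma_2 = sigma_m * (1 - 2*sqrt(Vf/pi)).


factor = 1 - 2*sqrt(0.56/pi) = 0.1556
sigma_2 = 47 * 0.1556 = 7.31 MPa

7.31 MPa


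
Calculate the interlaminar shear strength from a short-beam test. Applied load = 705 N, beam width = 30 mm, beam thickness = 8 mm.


ILSS = 3F/(4bh) = 3*705/(4*30*8) = 2.2 MPa

2.2 MPa


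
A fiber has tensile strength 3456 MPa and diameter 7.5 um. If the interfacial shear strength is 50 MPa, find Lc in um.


Lc = sigma_f * d / (2 * tau_i) = 3456 * 7.5 / (2 * 50) = 259.2 um

259.2 um


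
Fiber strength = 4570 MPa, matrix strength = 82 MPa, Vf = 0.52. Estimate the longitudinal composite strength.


sigma_1 = sigma_f*Vf + sigma_m*(1-Vf) = 4570*0.52 + 82*0.48 = 2415.8 MPa

2415.8 MPa


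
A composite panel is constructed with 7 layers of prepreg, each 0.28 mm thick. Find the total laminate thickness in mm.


h = n * t_ply = 7 * 0.28 = 1.96 mm

1.96 mm


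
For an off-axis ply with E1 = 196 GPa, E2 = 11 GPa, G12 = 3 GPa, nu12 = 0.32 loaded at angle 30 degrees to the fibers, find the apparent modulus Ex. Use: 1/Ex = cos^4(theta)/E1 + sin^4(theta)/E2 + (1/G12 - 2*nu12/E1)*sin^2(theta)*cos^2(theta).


cos^4(30) = 0.5625, sin^4(30) = 0.0625, sin^2(30)*cos^2(30) = 0.1875
1/G12 - 2*nu12/E1 = 1/3 - 2*0.32/196 = 0.330068 GPa^-1
1/Ex = 0.5625/196 + 0.0625/11 + 0.330068*0.1875 = 0.0704395 GPa^-1
Ex = 14.2 GPa

14.2 GPa


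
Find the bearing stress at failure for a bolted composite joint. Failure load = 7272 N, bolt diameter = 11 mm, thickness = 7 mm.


sigma_br = F/(d*h) = 7272/(11*7) = 94.4 MPa

94.4 MPa


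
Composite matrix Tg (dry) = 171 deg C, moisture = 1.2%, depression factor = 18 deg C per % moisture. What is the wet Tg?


Tg_wet = Tg_dry - k*moisture = 171 - 18*1.2 = 149.4 deg C

149.4 deg C


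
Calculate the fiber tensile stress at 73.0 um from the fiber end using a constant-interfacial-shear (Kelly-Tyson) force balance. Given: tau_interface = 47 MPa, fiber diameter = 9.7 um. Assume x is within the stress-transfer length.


Force balance: sigma_f * (pi*d^2/4) = tau * (pi*d) * x  ->  sigma_f = 4 * tau * x / d
sigma_f = 4 * 47 * 73.0 / 9.7 = 1414.8 MPa

1414.8 MPa


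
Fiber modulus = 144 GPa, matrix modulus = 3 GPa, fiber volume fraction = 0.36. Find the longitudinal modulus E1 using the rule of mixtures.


E1 = Ef*Vf + Em*(1-Vf) = 144*0.36 + 3*0.64 = 53.76 GPa

53.76 GPa


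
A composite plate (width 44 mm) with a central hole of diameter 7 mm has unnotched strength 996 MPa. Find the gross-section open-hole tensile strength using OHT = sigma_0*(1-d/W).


OHT = sigma_0*(1-d/W) = 996*(1-7/44) = 837.5 MPa

837.5 MPa


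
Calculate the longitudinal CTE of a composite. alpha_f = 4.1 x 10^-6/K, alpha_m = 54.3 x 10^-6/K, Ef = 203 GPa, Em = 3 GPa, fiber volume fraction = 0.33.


E1 = Ef*Vf + Em*(1-Vf) = 69.0
alpha_1 = (alpha_f*Ef*Vf + alpha_m*Em*(1-Vf))/E1 = 5.56 x 10^-6/K

5.56 x 10^-6/K


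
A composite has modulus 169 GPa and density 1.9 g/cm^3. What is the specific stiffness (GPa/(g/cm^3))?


Specific stiffness = E/rho = 169/1.9 = 88.9 GPa/(g/cm^3)

88.9 GPa/(g/cm^3)


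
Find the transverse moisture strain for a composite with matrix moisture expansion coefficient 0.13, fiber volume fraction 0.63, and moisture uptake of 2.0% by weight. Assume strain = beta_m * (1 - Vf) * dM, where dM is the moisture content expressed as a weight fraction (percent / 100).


dM = 2.0/100 = 0.02
strain = beta_m * (1-Vf) * dM = 0.13 * 0.37 * 0.02 = 0.000962

0.000962


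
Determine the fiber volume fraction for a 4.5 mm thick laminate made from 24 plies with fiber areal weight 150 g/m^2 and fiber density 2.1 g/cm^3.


Vf = n * FAW / (rho_f * h * 1000) = 24 * 150 / (2.1 * 4.5 * 1000) = 0.381

0.381


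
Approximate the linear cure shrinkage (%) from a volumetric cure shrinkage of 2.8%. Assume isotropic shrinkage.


Linear shrinkage ≈ vol_shrink/3 = 2.8/3 = 0.933%

0.933%


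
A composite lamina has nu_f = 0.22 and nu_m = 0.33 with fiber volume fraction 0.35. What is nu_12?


nu_12 = nu_f*Vf + nu_m*(1-Vf) = 0.22*0.35 + 0.33*0.65 = 0.2915

0.2915


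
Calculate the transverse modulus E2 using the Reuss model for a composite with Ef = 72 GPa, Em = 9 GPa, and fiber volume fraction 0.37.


1/E2 = Vf/Ef + (1-Vf)/Em = 0.37/72 + 0.63/9
E2 = 13.31 GPa

13.31 GPa


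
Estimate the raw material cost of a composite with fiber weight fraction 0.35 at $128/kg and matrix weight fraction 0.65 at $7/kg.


Cost = cost_f*Wf + cost_m*Wm = 128*0.35 + 7*0.65 = $49.35/kg

$49.35/kg


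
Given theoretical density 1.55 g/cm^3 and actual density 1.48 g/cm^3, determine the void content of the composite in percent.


Void% = (rho_theo - rho_actual)/rho_theo * 100 = (1.55 - 1.48)/1.55 * 100 = 4.52%

4.52%


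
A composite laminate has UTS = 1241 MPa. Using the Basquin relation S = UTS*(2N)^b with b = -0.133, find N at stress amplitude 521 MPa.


N = 0.5 * (S/UTS)^(1/b) = 0.5 * (521/1241)^(1/-0.133) = 341.2406 cycles

341.2406 cycles


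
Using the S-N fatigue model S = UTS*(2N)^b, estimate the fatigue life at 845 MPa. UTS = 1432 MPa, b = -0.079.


N = 0.5 * (S/UTS)^(1/b) = 0.5 * (845/1432)^(1/-0.079) = 397.0057 cycles

397.0057 cycles


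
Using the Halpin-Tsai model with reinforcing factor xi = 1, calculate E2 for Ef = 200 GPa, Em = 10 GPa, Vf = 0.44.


eta = (Ef/Em - 1)/(Ef/Em + xi) = (20.0 - 1)/(20.0 + 1) = 0.9048
E2 = Em*(1+xi*eta*Vf)/(1-eta*Vf) = 23.23 GPa

23.23 GPa


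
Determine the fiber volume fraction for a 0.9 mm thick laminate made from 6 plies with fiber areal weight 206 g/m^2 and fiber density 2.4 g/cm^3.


Vf = n * FAW / (rho_f * h * 1000) = 6 * 206 / (2.4 * 0.9 * 1000) = 0.5722

0.5722


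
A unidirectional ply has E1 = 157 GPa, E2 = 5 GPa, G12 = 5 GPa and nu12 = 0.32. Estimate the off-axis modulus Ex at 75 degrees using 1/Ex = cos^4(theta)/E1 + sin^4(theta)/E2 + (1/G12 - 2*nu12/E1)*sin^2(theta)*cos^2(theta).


cos^4(75) = 0.004487, sin^4(75) = 0.870513, sin^2(75)*cos^2(75) = 0.0625
1/G12 - 2*nu12/E1 = 1/5 - 2*0.32/157 = 0.195924 GPa^-1
1/Ex = 0.004487/157 + 0.870513/5 + 0.195924*0.0625 = 0.1863763 GPa^-1
Ex = 5.37 GPa

5.37 GPa


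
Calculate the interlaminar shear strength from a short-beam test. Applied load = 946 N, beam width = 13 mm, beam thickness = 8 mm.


ILSS = 3F/(4bh) = 3*946/(4*13*8) = 6.82 MPa

6.82 MPa


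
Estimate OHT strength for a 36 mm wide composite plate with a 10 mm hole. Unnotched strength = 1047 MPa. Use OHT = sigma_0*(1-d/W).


OHT = sigma_0*(1-d/W) = 1047*(1-10/36) = 756.2 MPa

756.2 MPa


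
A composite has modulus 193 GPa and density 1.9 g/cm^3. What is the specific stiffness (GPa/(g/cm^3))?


Specific stiffness = E/rho = 193/1.9 = 101.6 GPa/(g/cm^3)

101.6 GPa/(g/cm^3)


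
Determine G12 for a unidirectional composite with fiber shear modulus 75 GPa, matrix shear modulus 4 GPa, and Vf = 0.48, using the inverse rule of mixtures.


1/G12 = Vf/Gf + (1-Vf)/Gm = 0.48/75 + 0.52/4
G12 = 7.33 GPa

7.33 GPa


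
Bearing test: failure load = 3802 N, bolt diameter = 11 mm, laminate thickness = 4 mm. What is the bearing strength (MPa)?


sigma_br = F/(d*h) = 3802/(11*4) = 86.4 MPa

86.4 MPa


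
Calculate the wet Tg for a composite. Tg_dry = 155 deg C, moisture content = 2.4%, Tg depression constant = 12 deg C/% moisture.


Tg_wet = Tg_dry - k*moisture = 155 - 12*2.4 = 126.2 deg C

126.2 deg C


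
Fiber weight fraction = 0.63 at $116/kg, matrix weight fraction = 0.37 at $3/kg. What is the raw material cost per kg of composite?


Cost = cost_f*Wf + cost_m*Wm = 116*0.63 + 3*0.37 = $74.19/kg

$74.19/kg


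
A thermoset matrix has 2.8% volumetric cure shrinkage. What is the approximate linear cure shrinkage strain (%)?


Linear shrinkage ≈ vol_shrink/3 = 2.8/3 = 0.933%

0.933%


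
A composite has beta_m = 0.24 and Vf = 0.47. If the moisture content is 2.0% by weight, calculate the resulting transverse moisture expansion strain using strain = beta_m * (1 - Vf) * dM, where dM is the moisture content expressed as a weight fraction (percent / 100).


dM = 2.0/100 = 0.02
strain = beta_m * (1-Vf) * dM = 0.24 * 0.53 * 0.02 = 0.002544

0.002544


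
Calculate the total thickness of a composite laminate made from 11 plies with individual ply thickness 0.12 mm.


h = n * t_ply = 11 * 0.12 = 1.32 mm

1.32 mm


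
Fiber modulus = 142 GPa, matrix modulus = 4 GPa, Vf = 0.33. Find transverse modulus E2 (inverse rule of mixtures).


1/E2 = Vf/Ef + (1-Vf)/Em = 0.33/142 + 0.67/4
E2 = 5.89 GPa

5.89 GPa


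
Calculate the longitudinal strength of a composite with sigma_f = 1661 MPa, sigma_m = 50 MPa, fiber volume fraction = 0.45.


sigma_1 = sigma_f*Vf + sigma_m*(1-Vf) = 1661*0.45 + 50*0.55 = 775.0 MPa

775.0 MPa


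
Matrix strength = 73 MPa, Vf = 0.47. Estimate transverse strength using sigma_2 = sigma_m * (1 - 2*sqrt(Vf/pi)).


factor = 1 - 2*sqrt(0.47/pi) = 0.2264
sigma_2 = 73 * 0.2264 = 16.53 MPa

16.53 MPa


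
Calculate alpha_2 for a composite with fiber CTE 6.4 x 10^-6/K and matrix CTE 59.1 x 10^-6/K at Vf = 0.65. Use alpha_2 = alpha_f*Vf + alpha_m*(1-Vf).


alpha_2 = alpha_f*Vf + alpha_m*(1-Vf) = 6.4*0.65 + 59.1*0.35 = 24.8 x 10^-6/K

24.8 x 10^-6/K


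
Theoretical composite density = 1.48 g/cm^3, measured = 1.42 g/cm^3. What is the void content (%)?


Void% = (rho_theo - rho_actual)/rho_theo * 100 = (1.48 - 1.42)/1.48 * 100 = 4.05%

4.05%


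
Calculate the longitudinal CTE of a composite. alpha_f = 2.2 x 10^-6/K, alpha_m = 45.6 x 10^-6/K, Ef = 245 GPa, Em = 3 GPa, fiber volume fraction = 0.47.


E1 = Ef*Vf + Em*(1-Vf) = 116.74
alpha_1 = (alpha_f*Ef*Vf + alpha_m*Em*(1-Vf))/E1 = 2.79 x 10^-6/K

2.79 x 10^-6/K


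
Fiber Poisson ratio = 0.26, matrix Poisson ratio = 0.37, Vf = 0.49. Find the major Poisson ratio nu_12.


nu_12 = nu_f*Vf + nu_m*(1-Vf) = 0.26*0.49 + 0.37*0.51 = 0.3161

0.3161


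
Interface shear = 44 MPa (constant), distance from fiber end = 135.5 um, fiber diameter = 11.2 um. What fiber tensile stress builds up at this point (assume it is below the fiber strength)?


Force balance: sigma_f * (pi*d^2/4) = tau * (pi*d) * x  ->  sigma_f = 4 * tau * x / d
sigma_f = 4 * 44 * 135.5 / 11.2 = 2129.3 MPa

2129.3 MPa


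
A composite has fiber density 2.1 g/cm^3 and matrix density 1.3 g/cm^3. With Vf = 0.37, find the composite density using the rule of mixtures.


rho_c = rho_f*Vf + rho_m*(1-Vf) = 2.1*0.37 + 1.3*0.63 = 1.596 g/cm^3

1.596 g/cm^3


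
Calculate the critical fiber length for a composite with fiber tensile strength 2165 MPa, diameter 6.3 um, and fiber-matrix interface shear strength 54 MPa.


Lc = sigma_f * d / (2 * tau_i) = 2165 * 6.3 / (2 * 54) = 126.3 um

126.3 um


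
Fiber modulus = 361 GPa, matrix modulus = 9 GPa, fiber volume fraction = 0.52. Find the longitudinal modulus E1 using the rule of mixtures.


E1 = Ef*Vf + Em*(1-Vf) = 361*0.52 + 9*0.48 = 192.04 GPa

192.04 GPa


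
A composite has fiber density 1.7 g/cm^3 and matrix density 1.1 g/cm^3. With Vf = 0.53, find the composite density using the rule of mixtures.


rho_c = rho_f*Vf + rho_m*(1-Vf) = 1.7*0.53 + 1.1*0.47 = 1.418 g/cm^3

1.418 g/cm^3


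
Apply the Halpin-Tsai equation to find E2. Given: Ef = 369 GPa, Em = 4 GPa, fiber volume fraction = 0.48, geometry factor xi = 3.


eta = (Ef/Em - 1)/(Ef/Em + xi) = (92.25 - 1)/(92.25 + 3) = 0.958
E2 = Em*(1+xi*eta*Vf)/(1-eta*Vf) = 17.62 GPa

17.62 GPa


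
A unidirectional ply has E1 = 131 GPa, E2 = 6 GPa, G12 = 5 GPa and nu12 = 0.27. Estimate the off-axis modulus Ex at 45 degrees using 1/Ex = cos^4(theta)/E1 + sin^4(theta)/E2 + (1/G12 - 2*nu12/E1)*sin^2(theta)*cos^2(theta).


cos^4(45) = 0.25, sin^4(45) = 0.25, sin^2(45)*cos^2(45) = 0.25
1/G12 - 2*nu12/E1 = 1/5 - 2*0.27/131 = 0.195878 GPa^-1
1/Ex = 0.25/131 + 0.25/6 + 0.195878*0.25 = 0.0925445 GPa^-1
Ex = 10.81 GPa

10.81 GPa


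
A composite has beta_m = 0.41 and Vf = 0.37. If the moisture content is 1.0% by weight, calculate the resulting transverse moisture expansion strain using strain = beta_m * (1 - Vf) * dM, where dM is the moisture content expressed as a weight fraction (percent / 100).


dM = 1.0/100 = 0.01
strain = beta_m * (1-Vf) * dM = 0.41 * 0.63 * 0.01 = 0.002583

0.002583


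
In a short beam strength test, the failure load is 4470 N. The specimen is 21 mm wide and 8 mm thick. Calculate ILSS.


ILSS = 3F/(4bh) = 3*4470/(4*21*8) = 19.96 MPa

19.96 MPa


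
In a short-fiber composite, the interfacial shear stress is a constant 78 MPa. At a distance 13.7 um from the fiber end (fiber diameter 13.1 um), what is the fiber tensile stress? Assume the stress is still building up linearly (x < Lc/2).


Force balance: sigma_f * (pi*d^2/4) = tau * (pi*d) * x  ->  sigma_f = 4 * tau * x / d
sigma_f = 4 * 78 * 13.7 / 13.1 = 326.3 MPa

326.3 MPa


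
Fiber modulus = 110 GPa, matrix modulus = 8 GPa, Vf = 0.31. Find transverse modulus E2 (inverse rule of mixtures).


1/E2 = Vf/Ef + (1-Vf)/Em = 0.31/110 + 0.69/8
E2 = 11.23 GPa

11.23 GPa


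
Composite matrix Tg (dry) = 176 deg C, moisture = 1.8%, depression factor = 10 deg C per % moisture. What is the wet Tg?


Tg_wet = Tg_dry - k*moisture = 176 - 10*1.8 = 158.0 deg C

158.0 deg C


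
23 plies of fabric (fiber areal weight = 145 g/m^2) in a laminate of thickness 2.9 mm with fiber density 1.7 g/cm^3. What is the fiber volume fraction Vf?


Vf = n * FAW / (rho_f * h * 1000) = 23 * 145 / (1.7 * 2.9 * 1000) = 0.6765

0.6765


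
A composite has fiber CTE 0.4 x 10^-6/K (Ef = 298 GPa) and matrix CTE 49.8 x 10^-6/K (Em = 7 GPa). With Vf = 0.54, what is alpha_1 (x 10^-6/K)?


E1 = Ef*Vf + Em*(1-Vf) = 164.14
alpha_1 = (alpha_f*Ef*Vf + alpha_m*Em*(1-Vf))/E1 = 1.37 x 10^-6/K

1.37 x 10^-6/K


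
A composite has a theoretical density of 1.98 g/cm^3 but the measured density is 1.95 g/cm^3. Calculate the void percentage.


Void% = (rho_theo - rho_actual)/rho_theo * 100 = (1.98 - 1.95)/1.98 * 100 = 1.52%

1.52%


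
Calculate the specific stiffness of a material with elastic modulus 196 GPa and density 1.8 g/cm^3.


Specific stiffness = E/rho = 196/1.8 = 108.9 GPa/(g/cm^3)

108.9 GPa/(g/cm^3)


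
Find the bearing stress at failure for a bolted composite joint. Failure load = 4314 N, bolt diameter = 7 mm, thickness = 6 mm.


sigma_br = F/(d*h) = 4314/(7*6) = 102.7 MPa

102.7 MPa


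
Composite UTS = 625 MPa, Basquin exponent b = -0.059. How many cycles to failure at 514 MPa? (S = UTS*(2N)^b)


N = 0.5 * (S/UTS)^(1/b) = 0.5 * (514/625)^(1/-0.059) = 13.7480 cycles

13.7480 cycles


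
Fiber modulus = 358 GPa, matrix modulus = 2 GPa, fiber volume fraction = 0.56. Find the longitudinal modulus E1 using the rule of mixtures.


E1 = Ef*Vf + Em*(1-Vf) = 358*0.56 + 2*0.44 = 201.36 GPa

201.36 GPa


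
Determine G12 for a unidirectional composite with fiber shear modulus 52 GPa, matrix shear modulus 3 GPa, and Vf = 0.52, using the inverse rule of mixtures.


1/G12 = Vf/Gf + (1-Vf)/Gm = 0.52/52 + 0.48/3
G12 = 5.88 GPa

5.88 GPa


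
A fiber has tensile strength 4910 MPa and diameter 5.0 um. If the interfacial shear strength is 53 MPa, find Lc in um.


Lc = sigma_f * d / (2 * tau_i) = 4910 * 5.0 / (2 * 53) = 231.6 um

231.6 um


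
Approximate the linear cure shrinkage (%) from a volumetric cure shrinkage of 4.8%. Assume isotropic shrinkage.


Linear shrinkage ≈ vol_shrink/3 = 4.8/3 = 1.6%

1.6%


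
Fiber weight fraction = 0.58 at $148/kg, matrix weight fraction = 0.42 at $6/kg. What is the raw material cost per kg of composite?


Cost = cost_f*Wf + cost_m*Wm = 148*0.58 + 6*0.42 = $88.36/kg

$88.36/kg


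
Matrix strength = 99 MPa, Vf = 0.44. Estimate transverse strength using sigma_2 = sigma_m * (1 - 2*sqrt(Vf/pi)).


factor = 1 - 2*sqrt(0.44/pi) = 0.2515
sigma_2 = 99 * 0.2515 = 24.9 MPa

24.9 MPa


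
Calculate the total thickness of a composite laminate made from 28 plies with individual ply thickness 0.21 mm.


h = n * t_ply = 28 * 0.21 = 5.88 mm

5.88 mm


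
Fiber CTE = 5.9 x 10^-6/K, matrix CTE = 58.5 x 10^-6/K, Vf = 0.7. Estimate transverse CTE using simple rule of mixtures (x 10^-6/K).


alpha_2 = alpha_f*Vf + alpha_m*(1-Vf) = 5.9*0.7 + 58.5*0.3 = 21.7 x 10^-6/K

21.7 x 10^-6/K


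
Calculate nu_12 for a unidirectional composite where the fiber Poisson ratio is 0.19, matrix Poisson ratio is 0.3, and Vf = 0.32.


nu_12 = nu_f*Vf + nu_m*(1-Vf) = 0.19*0.32 + 0.3*0.68 = 0.2648

0.2648


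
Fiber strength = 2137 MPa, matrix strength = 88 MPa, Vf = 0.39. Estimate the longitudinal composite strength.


sigma_1 = sigma_f*Vf + sigma_m*(1-Vf) = 2137*0.39 + 88*0.61 = 887.1 MPa

887.1 MPa


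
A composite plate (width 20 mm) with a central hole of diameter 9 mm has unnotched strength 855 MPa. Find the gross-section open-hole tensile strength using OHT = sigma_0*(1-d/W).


OHT = sigma_0*(1-d/W) = 855*(1-9/20) = 470.3 MPa

470.3 MPa


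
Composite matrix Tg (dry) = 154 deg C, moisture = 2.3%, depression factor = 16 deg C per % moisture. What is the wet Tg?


Tg_wet = Tg_dry - k*moisture = 154 - 16*2.3 = 117.2 deg C

117.2 deg C


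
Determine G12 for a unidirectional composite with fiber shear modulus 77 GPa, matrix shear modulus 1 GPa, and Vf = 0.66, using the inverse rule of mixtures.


1/G12 = Vf/Gf + (1-Vf)/Gm = 0.66/77 + 0.34/1
G12 = 2.87 GPa

2.87 GPa


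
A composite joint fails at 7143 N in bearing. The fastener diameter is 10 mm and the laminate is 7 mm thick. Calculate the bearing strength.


sigma_br = F/(d*h) = 7143/(10*7) = 102.0 MPa

102.0 MPa


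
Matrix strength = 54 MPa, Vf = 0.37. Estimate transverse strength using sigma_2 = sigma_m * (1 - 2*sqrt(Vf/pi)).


factor = 1 - 2*sqrt(0.37/pi) = 0.3136
sigma_2 = 54 * 0.3136 = 16.94 MPa

16.94 MPa


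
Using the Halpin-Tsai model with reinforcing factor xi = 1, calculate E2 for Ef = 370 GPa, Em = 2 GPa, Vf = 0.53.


eta = (Ef/Em - 1)/(Ef/Em + xi) = (185.0 - 1)/(185.0 + 1) = 0.9892
E2 = Em*(1+xi*eta*Vf)/(1-eta*Vf) = 6.41 GPa

6.41 GPa


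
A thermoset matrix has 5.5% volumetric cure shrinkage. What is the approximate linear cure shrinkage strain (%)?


Linear shrinkage ≈ vol_shrink/3 = 5.5/3 = 1.833%

1.833%


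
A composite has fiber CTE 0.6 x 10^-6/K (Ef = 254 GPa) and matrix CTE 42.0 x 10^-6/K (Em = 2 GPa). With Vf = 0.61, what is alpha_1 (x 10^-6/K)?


E1 = Ef*Vf + Em*(1-Vf) = 155.72
alpha_1 = (alpha_f*Ef*Vf + alpha_m*Em*(1-Vf))/E1 = 0.81 x 10^-6/K

0.81 x 10^-6/K


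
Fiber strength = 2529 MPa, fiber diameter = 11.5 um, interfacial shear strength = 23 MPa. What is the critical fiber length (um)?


Lc = sigma_f * d / (2 * tau_i) = 2529 * 11.5 / (2 * 23) = 632.3 um

632.3 um


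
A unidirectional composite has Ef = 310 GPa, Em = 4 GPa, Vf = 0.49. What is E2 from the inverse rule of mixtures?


1/E2 = Vf/Ef + (1-Vf)/Em = 0.49/310 + 0.51/4
E2 = 7.75 GPa

7.75 GPa


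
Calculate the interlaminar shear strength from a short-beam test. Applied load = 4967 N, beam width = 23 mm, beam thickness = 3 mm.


ILSS = 3F/(4bh) = 3*4967/(4*23*3) = 53.99 MPa

53.99 MPa


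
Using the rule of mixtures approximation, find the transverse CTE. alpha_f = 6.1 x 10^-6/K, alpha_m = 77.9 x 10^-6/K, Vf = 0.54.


alpha_2 = alpha_f*Vf + alpha_m*(1-Vf) = 6.1*0.54 + 77.9*0.46 = 39.1 x 10^-6/K

39.1 x 10^-6/K


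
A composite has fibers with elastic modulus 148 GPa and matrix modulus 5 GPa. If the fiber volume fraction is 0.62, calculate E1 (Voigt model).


E1 = Ef*Vf + Em*(1-Vf) = 148*0.62 + 5*0.38 = 93.66 GPa

93.66 GPa


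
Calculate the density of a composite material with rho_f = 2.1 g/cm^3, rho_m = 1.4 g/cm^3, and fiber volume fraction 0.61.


rho_c = rho_f*Vf + rho_m*(1-Vf) = 2.1*0.61 + 1.4*0.39 = 1.827 g/cm^3

1.827 g/cm^3


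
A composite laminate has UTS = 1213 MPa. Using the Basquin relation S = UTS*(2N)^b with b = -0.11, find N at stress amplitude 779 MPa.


N = 0.5 * (S/UTS)^(1/b) = 0.5 * (779/1213)^(1/-0.11) = 28.0133 cycles

28.0133 cycles


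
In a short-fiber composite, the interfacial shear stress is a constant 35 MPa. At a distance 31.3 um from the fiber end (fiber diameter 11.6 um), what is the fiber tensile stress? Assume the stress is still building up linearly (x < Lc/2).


Force balance: sigma_f * (pi*d^2/4) = tau * (pi*d) * x  ->  sigma_f = 4 * tau * x / d
sigma_f = 4 * 35 * 31.3 / 11.6 = 377.8 MPa

377.8 MPa


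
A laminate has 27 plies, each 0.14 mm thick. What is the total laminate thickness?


h = n * t_ply = 27 * 0.14 = 3.78 mm

3.78 mm


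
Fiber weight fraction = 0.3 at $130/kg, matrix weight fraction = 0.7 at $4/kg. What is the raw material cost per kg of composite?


Cost = cost_f*Wf + cost_m*Wm = 130*0.3 + 4*0.7 = $41.8/kg

$41.8/kg


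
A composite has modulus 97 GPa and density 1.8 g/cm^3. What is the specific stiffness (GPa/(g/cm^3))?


Specific stiffness = E/rho = 97/1.8 = 53.9 GPa/(g/cm^3)

53.9 GPa/(g/cm^3)
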